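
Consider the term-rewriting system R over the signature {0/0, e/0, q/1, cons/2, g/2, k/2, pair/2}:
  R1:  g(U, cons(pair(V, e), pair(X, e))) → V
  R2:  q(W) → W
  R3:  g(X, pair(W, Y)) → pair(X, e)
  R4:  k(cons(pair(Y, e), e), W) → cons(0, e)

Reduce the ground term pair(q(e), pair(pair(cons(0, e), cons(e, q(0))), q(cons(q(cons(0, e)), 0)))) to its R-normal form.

pair(e, pair(pair(cons(0, e), cons(e, 0)), cons(cons(0, e), 0)))

1. pair(q(e), pair(pair(cons(0, e), cons(e, q(0))), q(cons(q(cons(0, e)), 0))))  →  pair(e, pair(pair(cons(0, e), cons(e, q(0))), q(cons(q(cons(0, e)), 0))))   [R2 at 1]
2. pair(e, pair(pair(cons(0, e), cons(e, q(0))), q(cons(q(cons(0, e)), 0))))  →  pair(e, pair(pair(cons(0, e), cons(e, 0)), q(cons(q(cons(0, e)), 0))))   [R2 at 2.1.2.2]
3. pair(e, pair(pair(cons(0, e), cons(e, 0)), q(cons(q(cons(0, e)), 0))))  →  pair(e, pair(pair(cons(0, e), cons(e, 0)), cons(q(cons(0, e)), 0)))   [R2 at 2.2]
4. pair(e, pair(pair(cons(0, e), cons(e, 0)), cons(q(cons(0, e)), 0)))  →  pair(e, pair(pair(cons(0, e), cons(e, 0)), cons(cons(0, e), 0)))   [R2 at 2.2.1]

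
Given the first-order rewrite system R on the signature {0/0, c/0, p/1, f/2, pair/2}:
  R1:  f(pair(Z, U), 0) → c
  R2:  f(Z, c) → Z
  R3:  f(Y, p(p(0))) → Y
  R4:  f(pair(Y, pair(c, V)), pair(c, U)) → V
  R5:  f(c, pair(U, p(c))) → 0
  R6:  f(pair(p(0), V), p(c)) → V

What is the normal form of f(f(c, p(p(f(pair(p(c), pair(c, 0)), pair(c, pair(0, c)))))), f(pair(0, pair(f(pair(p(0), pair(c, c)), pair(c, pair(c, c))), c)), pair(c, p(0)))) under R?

c

1. f(f(c, p(p(f(pair(p(c), pair(c, 0)), pair(c, pair(0, c)))))), f(pair(0, pair(f(pair(p(0), pair(c, c)), pair(c, pair(c, c))), c)), pair(c, p(0))))  →  f(f(c, p(p(0))), f(pair(0, pair(f(pair(p(0), pair(c, c)), pair(c, pair(c, c))), c)), pair(c, p(0))))   [R4 at 1.2.1.1]
2. f(f(c, p(p(0))), f(pair(0, pair(f(pair(p(0), pair(c, c)), pair(c, pair(c, c))), c)), pair(c, p(0))))  →  f(c, f(pair(0, pair(f(pair(p(0), pair(c, c)), pair(c, pair(c, c))), c)), pair(c, p(0))))   [R3 at 1]
3. f(c, f(pair(0, pair(f(pair(p(0), pair(c, c)), pair(c, pair(c, c))), c)), pair(c, p(0))))  →  f(c, f(pair(0, pair(c, c)), pair(c, p(0))))   [R4 at 2.1.2.1]
4. f(c, f(pair(0, pair(c, c)), pair(c, p(0))))  →  f(c, c)   [R4 at 2]
5. f(c, c)  →  c   [R2 at ε]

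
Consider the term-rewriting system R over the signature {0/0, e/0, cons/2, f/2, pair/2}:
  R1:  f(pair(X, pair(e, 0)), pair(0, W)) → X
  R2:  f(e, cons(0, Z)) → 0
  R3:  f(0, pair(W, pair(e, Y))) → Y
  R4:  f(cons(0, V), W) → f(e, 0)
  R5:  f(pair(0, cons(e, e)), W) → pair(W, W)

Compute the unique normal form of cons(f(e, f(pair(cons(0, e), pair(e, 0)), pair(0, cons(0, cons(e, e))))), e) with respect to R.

cons(0, e)

1. cons(f(e, f(pair(cons(0, e), pair(e, 0)), pair(0, cons(0, cons(e, e))))), e)  →  cons(f(e, cons(0, e)), e)   [R1 at 1.2]
2. cons(f(e, cons(0, e)), e)  →  cons(0, e)   [R2 at 1]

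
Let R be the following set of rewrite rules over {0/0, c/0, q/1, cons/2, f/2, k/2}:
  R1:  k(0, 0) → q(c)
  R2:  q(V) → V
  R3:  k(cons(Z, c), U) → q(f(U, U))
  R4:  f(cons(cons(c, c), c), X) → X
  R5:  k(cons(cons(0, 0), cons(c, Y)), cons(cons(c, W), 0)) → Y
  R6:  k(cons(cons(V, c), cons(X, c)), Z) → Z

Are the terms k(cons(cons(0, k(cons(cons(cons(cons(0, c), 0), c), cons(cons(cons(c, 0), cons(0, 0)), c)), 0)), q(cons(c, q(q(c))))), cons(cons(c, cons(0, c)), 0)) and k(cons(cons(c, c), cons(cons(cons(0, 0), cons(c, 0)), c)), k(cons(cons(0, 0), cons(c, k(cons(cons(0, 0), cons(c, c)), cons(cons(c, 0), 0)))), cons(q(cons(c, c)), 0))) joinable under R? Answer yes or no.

Reduce t₁ = k(cons(cons(0, k(cons(cons(cons(cons(0, c), 0), c), cons(cons(cons(c, 0), cons(0, 0)), c)), 0)), q(cons(c, q(q(c))))), cons(cons(c, cons(0, c)), 0)):
1. k(cons(cons(0, k(cons(cons(cons(cons(0, c), 0), c), cons(cons(cons(c, 0), cons(0, 0)), c)), 0)), q(cons(c, q(q(c))))), cons(cons(c, cons(0, c)), 0))  →  k(cons(cons(0, 0), q(cons(c, q(q(c))))), cons(cons(c, cons(0, c)), 0))   [R6 at 1.1.2]
2. k(cons(cons(0, 0), q(cons(c, q(q(c))))), cons(cons(c, cons(0, c)), 0))  →  k(cons(cons(0, 0), cons(c, q(q(c)))), cons(cons(c, cons(0, c)), 0))   [R2 at 1.2]
3. k(cons(cons(0, 0), cons(c, q(q(c)))), cons(cons(c, cons(0, c)), 0))  →  q(q(c))   [R5 at ε]
4. q(q(c))  →  q(c)   [R2 at ε]
5. q(c)  →  c   [R2 at ε]

Reduce t₂ = k(cons(cons(c, c), cons(cons(cons(0, 0), cons(c, 0)), c)), k(cons(cons(0, 0), cons(c, k(cons(cons(0, 0), cons(c, c)), cons(cons(c, 0), 0)))), cons(q(cons(c, c)), 0))):
1. k(cons(cons(c, c), cons(cons(cons(0, 0), cons(c, 0)), c)), k(cons(cons(0, 0), cons(c, k(cons(cons(0, 0), cons(c, c)), cons(cons(c, 0), 0)))), cons(q(cons(c, c)), 0)))  →  k(cons(cons(0, 0), cons(c, k(cons(cons(0, 0), cons(c, c)), cons(cons(c, 0), 0)))), cons(q(cons(c, c)), 0))   [R6 at ε]
2. k(cons(cons(0, 0), cons(c, k(cons(cons(0, 0), cons(c, c)), cons(cons(c, 0), 0)))), cons(q(cons(c, c)), 0))  →  k(cons(cons(0, 0), cons(c, c)), cons(q(cons(c, c)), 0))   [R5 at 1.2.2]
3. k(cons(cons(0, 0), cons(c, c)), cons(q(cons(c, c)), 0))  →  k(cons(cons(0, 0), cons(c, c)), cons(cons(c, c), 0))   [R2 at 2.1]
4. k(cons(cons(0, 0), cons(c, c)), cons(cons(c, c), 0))  →  c   [R5 at ε]

yes — NF(t₁) = c, NF(t₂) = c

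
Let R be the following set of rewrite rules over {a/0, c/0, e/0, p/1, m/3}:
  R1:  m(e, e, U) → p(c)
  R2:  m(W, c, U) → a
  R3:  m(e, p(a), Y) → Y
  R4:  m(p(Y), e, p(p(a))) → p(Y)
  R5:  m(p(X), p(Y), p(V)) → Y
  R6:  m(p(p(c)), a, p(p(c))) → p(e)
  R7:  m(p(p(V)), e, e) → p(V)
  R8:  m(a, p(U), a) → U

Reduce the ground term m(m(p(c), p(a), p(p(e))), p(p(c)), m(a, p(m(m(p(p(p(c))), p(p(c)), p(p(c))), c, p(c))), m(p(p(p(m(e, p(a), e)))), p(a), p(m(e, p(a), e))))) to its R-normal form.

p(c)

1. m(m(p(c), p(a), p(p(e))), p(p(c)), m(a, p(m(m(p(p(p(c))), p(p(c)), p(p(c))), c, p(c))), m(p(p(p(m(e, p(a), e)))), p(a), p(m(e, p(a), e)))))  →  m(a, p(p(c)), m(a, p(m(m(p(p(p(c))), p(p(c)), p(p(c))), c, p(c))), m(p(p(p(m(e, p(a), e)))), p(a), p(m(e, p(a), e)))))   [R5 at 1]
2. m(a, p(p(c)), m(a, p(m(m(p(p(p(c))), p(p(c)), p(p(c))), c, p(c))), m(p(p(p(m(e, p(a), e)))), p(a), p(m(e, p(a), e)))))  →  m(a, p(p(c)), m(a, p(a), m(p(p(p(m(e, p(a), e)))), p(a), p(m(e, p(a), e)))))   [R2 at 3.2.1]
3. m(a, p(p(c)), m(a, p(a), m(p(p(p(m(e, p(a), e)))), p(a), p(m(e, p(a), e)))))  →  m(a, p(p(c)), m(a, p(a), a))   [R5 at 3.3]
4. m(a, p(p(c)), m(a, p(a), a))  →  m(a, p(p(c)), a)   [R8 at 3]
5. m(a, p(p(c)), a)  →  p(c)   [R8 at ε]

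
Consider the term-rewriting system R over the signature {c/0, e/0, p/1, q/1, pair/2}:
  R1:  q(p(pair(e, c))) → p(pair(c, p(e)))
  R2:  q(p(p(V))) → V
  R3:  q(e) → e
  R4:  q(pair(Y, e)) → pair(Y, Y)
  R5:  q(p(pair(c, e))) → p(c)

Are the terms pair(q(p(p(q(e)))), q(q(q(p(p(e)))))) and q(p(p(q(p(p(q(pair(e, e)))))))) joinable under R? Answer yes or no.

yes — NF(t₁) = pair(e, e), NF(t₂) = pair(e, e)

Reduce t₁ = pair(q(p(p(q(e)))), q(q(q(p(p(e)))))):
1. pair(q(p(p(q(e)))), q(q(q(p(p(e))))))  →  pair(q(e), q(q(q(p(p(e))))))   [R2 at 1]
2. pair(q(e), q(q(q(p(p(e))))))  →  pair(e, q(q(q(p(p(e))))))   [R3 at 1]
3. pair(e, q(q(q(p(p(e))))))  →  pair(e, q(q(e)))   [R2 at 2.1.1]
4. pair(e, q(q(e)))  →  pair(e, q(e))   [R3 at 2.1]
5. pair(e, q(e))  →  pair(e, e)   [R3 at 2]

Reduce t₂ = q(p(p(q(p(p(q(pair(e, e)))))))):
1. q(p(p(q(p(p(q(pair(e, e))))))))  →  q(p(p(q(pair(e, e)))))   [R2 at ε]
2. q(p(p(q(pair(e, e)))))  →  q(pair(e, e))   [R2 at ε]
3. q(pair(e, e))  →  pair(e, e)   [R4 at ε]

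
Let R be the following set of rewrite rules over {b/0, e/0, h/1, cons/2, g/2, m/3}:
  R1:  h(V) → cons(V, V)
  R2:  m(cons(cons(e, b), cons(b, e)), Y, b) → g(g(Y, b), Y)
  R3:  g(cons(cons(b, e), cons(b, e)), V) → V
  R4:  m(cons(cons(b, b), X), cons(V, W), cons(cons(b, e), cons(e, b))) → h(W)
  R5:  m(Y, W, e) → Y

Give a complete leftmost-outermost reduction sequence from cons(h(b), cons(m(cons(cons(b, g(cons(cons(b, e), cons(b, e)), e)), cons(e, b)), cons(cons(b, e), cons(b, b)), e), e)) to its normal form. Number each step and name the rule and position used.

1. cons(h(b), cons(m(cons(cons(b, g(cons(cons(b, e), cons(b, e)), e)), cons(e, b)), cons(cons(b, e), cons(b, b)), e), e))  →  cons(cons(b, b), cons(m(cons(cons(b, g(cons(cons(b, e), cons(b, e)), e)), cons(e, b)), cons(cons(b, e), cons(b, b)), e), e))   [R1 at 1]
2. cons(cons(b, b), cons(m(cons(cons(b, g(cons(cons(b, e), cons(b, e)), e)), cons(e, b)), cons(cons(b, e), cons(b, b)), e), e))  →  cons(cons(b, b), cons(cons(cons(b, g(cons(cons(b, e), cons(b, e)), e)), cons(e, b)), e))   [R5 at 2.1]
3. cons(cons(b, b), cons(cons(cons(b, g(cons(cons(b, e), cons(b, e)), e)), cons(e, b)), e))  →  cons(cons(b, b), cons(cons(cons(b, e), cons(e, b)), e))   [R3 at 2.1.1.2]

cons(cons(b, b), cons(cons(cons(b, e), cons(e, b)), e))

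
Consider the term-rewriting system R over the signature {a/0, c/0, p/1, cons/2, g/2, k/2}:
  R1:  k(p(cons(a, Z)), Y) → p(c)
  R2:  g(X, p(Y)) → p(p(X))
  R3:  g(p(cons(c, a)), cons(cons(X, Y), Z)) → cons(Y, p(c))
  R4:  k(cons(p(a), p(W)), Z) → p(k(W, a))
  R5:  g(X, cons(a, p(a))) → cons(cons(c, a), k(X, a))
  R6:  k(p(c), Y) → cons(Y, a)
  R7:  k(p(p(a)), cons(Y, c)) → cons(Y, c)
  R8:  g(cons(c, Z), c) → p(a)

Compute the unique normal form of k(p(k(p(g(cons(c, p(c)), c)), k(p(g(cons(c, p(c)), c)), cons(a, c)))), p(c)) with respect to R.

1. k(p(k(p(g(cons(c, p(c)), c)), k(p(g(cons(c, p(c)), c)), cons(a, c)))), p(c))  →  k(p(k(p(p(a)), k(p(g(cons(c, p(c)), c)), cons(a, c)))), p(c))   [R8 at 1.1.1.1]
2. k(p(k(p(p(a)), k(p(g(cons(c, p(c)), c)), cons(a, c)))), p(c))  →  k(p(k(p(p(a)), k(p(p(a)), cons(a, c)))), p(c))   [R8 at 1.1.2.1.1]
3. k(p(k(p(p(a)), k(p(p(a)), cons(a, c)))), p(c))  →  k(p(k(p(p(a)), cons(a, c))), p(c))   [R7 at 1.1.2]
4. k(p(k(p(p(a)), cons(a, c))), p(c))  →  k(p(cons(a, c)), p(c))   [R7 at 1.1]
5. k(p(cons(a, c)), p(c))  →  p(c)   [R1 at ε]

p(c)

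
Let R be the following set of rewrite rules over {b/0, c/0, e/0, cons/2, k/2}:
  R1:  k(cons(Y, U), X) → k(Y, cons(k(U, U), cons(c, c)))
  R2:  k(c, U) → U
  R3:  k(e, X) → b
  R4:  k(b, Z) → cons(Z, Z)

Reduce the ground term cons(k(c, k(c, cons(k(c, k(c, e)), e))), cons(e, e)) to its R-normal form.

1. cons(k(c, k(c, cons(k(c, k(c, e)), e))), cons(e, e))  →  cons(k(c, cons(k(c, k(c, e)), e)), cons(e, e))   [R2 at 1]
2. cons(k(c, cons(k(c, k(c, e)), e)), cons(e, e))  →  cons(cons(k(c, k(c, e)), e), cons(e, e))   [R2 at 1]
3. cons(cons(k(c, k(c, e)), e), cons(e, e))  →  cons(cons(k(c, e), e), cons(e, e))   [R2 at 1.1]
4. cons(cons(k(c, e), e), cons(e, e))  →  cons(cons(e, e), cons(e, e))   [R2 at 1.1]

cons(cons(e, e), cons(e, e))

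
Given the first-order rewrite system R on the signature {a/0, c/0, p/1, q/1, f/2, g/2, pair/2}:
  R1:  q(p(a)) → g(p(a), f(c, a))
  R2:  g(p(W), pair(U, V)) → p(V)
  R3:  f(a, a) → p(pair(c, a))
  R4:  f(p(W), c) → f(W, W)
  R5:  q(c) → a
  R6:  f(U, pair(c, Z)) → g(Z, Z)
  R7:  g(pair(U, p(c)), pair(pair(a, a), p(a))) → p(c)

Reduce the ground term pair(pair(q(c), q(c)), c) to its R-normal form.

1. pair(pair(q(c), q(c)), c)  →  pair(pair(a, q(c)), c)   [R5 at 1.1]
2. pair(pair(a, q(c)), c)  →  pair(pair(a, a), c)   [R5 at 1.2]

pair(pair(a, a), c)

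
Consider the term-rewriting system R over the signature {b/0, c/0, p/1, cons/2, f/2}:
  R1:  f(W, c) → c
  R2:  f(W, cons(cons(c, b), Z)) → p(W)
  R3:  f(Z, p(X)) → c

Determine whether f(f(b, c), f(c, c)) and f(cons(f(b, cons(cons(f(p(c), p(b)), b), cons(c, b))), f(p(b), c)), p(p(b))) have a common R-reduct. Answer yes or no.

yes — NF(t₁) = c, NF(t₂) = c

Reduce t₁ = f(f(b, c), f(c, c)):
1. f(f(b, c), f(c, c))  →  f(c, f(c, c))   [R1 at 1]
2. f(c, f(c, c))  →  f(c, c)   [R1 at 2]
3. f(c, c)  →  c   [R1 at ε]

Reduce t₂ = f(cons(f(b, cons(cons(f(p(c), p(b)), b), cons(c, b))), f(p(b), c)), p(p(b))):
1. f(cons(f(b, cons(cons(f(p(c), p(b)), b), cons(c, b))), f(p(b), c)), p(p(b)))  →  c   [R3 at ε]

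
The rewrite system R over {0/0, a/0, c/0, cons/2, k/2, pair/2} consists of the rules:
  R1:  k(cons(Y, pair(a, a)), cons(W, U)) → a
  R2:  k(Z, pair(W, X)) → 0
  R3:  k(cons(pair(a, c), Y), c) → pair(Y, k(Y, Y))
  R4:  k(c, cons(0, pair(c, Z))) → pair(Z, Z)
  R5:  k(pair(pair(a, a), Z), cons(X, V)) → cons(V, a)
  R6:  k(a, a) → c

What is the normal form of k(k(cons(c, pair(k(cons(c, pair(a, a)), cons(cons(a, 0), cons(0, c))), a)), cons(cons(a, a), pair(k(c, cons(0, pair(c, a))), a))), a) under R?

1. k(k(cons(c, pair(k(cons(c, pair(a, a)), cons(cons(a, 0), cons(0, c))), a)), cons(cons(a, a), pair(k(c, cons(0, pair(c, a))), a))), a)  →  k(k(cons(c, pair(a, a)), cons(cons(a, a), pair(k(c, cons(0, pair(c, a))), a))), a)   [R1 at 1.1.2.1]
2. k(k(cons(c, pair(a, a)), cons(cons(a, a), pair(k(c, cons(0, pair(c, a))), a))), a)  →  k(a, a)   [R1 at 1]
3. k(a, a)  →  c   [R6 at ε]

c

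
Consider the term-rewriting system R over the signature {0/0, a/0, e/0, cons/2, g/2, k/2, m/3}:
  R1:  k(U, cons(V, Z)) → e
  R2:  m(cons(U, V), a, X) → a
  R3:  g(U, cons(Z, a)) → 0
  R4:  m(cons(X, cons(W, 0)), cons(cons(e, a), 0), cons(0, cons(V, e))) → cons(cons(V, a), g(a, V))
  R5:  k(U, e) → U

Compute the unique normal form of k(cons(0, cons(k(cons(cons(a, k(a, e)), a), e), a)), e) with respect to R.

cons(0, cons(cons(cons(a, a), a), a))

1. k(cons(0, cons(k(cons(cons(a, k(a, e)), a), e), a)), e)  →  cons(0, cons(k(cons(cons(a, k(a, e)), a), e), a))   [R5 at ε]
2. cons(0, cons(k(cons(cons(a, k(a, e)), a), e), a))  →  cons(0, cons(cons(cons(a, k(a, e)), a), a))   [R5 at 2.1]
3. cons(0, cons(cons(cons(a, k(a, e)), a), a))  →  cons(0, cons(cons(cons(a, a), a), a))   [R5 at 2.1.1.2]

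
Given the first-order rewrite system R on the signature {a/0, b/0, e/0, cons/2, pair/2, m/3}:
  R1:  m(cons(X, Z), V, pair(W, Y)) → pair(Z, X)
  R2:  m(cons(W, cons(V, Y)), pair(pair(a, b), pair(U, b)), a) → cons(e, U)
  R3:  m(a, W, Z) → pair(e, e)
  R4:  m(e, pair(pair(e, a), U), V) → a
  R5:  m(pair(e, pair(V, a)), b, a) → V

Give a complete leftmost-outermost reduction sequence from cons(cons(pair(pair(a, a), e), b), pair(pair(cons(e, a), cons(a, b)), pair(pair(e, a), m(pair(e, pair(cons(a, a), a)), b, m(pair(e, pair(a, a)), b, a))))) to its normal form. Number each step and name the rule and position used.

1. cons(cons(pair(pair(a, a), e), b), pair(pair(cons(e, a), cons(a, b)), pair(pair(e, a), m(pair(e, pair(cons(a, a), a)), b, m(pair(e, pair(a, a)), b, a)))))  →  cons(cons(pair(pair(a, a), e), b), pair(pair(cons(e, a), cons(a, b)), pair(pair(e, a), m(pair(e, pair(cons(a, a), a)), b, a))))   [R5 at 2.2.2.3]
2. cons(cons(pair(pair(a, a), e), b), pair(pair(cons(e, a), cons(a, b)), pair(pair(e, a), m(pair(e, pair(cons(a, a), a)), b, a))))  →  cons(cons(pair(pair(a, a), e), b), pair(pair(cons(e, a), cons(a, b)), pair(pair(e, a), cons(a, a))))   [R5 at 2.2.2]

cons(cons(pair(pair(a, a), e), b), pair(pair(cons(e, a), cons(a, b)), pair(pair(e, a), cons(a, a))))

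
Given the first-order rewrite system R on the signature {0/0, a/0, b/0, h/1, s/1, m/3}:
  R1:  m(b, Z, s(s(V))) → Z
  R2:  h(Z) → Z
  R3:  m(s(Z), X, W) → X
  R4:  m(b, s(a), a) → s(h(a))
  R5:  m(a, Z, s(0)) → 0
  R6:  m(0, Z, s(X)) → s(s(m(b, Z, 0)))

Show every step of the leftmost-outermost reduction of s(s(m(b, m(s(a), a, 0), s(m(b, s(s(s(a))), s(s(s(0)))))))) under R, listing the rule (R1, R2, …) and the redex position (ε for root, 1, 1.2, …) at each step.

s(s(a))

1. s(s(m(b, m(s(a), a, 0), s(m(b, s(s(s(a))), s(s(s(0))))))))  →  s(s(m(b, a, s(m(b, s(s(s(a))), s(s(s(0))))))))   [R3 at 1.1.2]
2. s(s(m(b, a, s(m(b, s(s(s(a))), s(s(s(0))))))))  →  s(s(m(b, a, s(s(s(s(a)))))))   [R1 at 1.1.3.1]
3. s(s(m(b, a, s(s(s(s(a)))))))  →  s(s(a))   [R1 at 1.1]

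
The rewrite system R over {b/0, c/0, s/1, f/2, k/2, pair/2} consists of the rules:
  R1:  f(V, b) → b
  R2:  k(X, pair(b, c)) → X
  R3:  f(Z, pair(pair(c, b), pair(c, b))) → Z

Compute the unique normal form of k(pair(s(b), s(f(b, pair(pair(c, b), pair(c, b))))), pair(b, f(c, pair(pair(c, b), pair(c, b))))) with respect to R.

pair(s(b), s(b))

1. k(pair(s(b), s(f(b, pair(pair(c, b), pair(c, b))))), pair(b, f(c, pair(pair(c, b), pair(c, b)))))  →  k(pair(s(b), s(b)), pair(b, f(c, pair(pair(c, b), pair(c, b)))))   [R3 at 1.2.1]
2. k(pair(s(b), s(b)), pair(b, f(c, pair(pair(c, b), pair(c, b)))))  →  k(pair(s(b), s(b)), pair(b, c))   [R3 at 2.2]
3. k(pair(s(b), s(b)), pair(b, c))  →  pair(s(b), s(b))   [R2 at ε]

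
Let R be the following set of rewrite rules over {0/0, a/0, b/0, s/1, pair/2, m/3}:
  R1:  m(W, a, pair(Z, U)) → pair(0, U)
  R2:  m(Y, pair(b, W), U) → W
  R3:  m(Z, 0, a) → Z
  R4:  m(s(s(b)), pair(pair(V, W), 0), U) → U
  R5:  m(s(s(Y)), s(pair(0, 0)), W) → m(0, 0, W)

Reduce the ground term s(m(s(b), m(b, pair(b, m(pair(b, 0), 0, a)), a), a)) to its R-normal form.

1. s(m(s(b), m(b, pair(b, m(pair(b, 0), 0, a)), a), a))  →  s(m(s(b), m(pair(b, 0), 0, a), a))   [R2 at 1.2]
2. s(m(s(b), m(pair(b, 0), 0, a), a))  →  s(m(s(b), pair(b, 0), a))   [R3 at 1.2]
3. s(m(s(b), pair(b, 0), a))  →  s(0)   [R2 at 1]

s(0)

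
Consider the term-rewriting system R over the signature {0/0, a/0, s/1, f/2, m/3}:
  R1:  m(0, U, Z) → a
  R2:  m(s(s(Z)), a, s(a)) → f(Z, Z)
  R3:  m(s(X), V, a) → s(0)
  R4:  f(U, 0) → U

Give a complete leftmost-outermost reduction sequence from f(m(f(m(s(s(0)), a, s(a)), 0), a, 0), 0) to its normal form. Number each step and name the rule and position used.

a

1. f(m(f(m(s(s(0)), a, s(a)), 0), a, 0), 0)  →  m(f(m(s(s(0)), a, s(a)), 0), a, 0)   [R4 at ε]
2. m(f(m(s(s(0)), a, s(a)), 0), a, 0)  →  m(m(s(s(0)), a, s(a)), a, 0)   [R4 at 1]
3. m(m(s(s(0)), a, s(a)), a, 0)  →  m(f(0, 0), a, 0)   [R2 at 1]
4. m(f(0, 0), a, 0)  →  m(0, a, 0)   [R4 at 1]
5. m(0, a, 0)  →  a   [R1 at ε]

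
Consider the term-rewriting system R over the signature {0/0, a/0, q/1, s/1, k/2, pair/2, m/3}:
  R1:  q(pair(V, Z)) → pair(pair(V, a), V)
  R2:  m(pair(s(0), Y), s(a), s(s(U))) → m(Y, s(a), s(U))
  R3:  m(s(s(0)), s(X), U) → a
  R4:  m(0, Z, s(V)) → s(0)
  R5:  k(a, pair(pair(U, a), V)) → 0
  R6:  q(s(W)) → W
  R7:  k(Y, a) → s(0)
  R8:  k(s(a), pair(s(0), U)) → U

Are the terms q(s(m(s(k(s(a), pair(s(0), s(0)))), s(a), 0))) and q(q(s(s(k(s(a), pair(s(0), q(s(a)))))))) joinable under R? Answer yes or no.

Reduce t₁ = q(s(m(s(k(s(a), pair(s(0), s(0)))), s(a), 0))):
1. q(s(m(s(k(s(a), pair(s(0), s(0)))), s(a), 0)))  →  m(s(k(s(a), pair(s(0), s(0)))), s(a), 0)   [R6 at ε]
2. m(s(k(s(a), pair(s(0), s(0)))), s(a), 0)  →  m(s(s(0)), s(a), 0)   [R8 at 1.1]
3. m(s(s(0)), s(a), 0)  →  a   [R3 at ε]

Reduce t₂ = q(q(s(s(k(s(a), pair(s(0), q(s(a)))))))):
1. q(q(s(s(k(s(a), pair(s(0), q(s(a))))))))  →  q(s(k(s(a), pair(s(0), q(s(a))))))   [R6 at 1]
2. q(s(k(s(a), pair(s(0), q(s(a))))))  →  k(s(a), pair(s(0), q(s(a))))   [R6 at ε]
3. k(s(a), pair(s(0), q(s(a))))  →  q(s(a))   [R8 at ε]
4. q(s(a))  →  a   [R6 at ε]

yes — NF(t₁) = a, NF(t₂) = a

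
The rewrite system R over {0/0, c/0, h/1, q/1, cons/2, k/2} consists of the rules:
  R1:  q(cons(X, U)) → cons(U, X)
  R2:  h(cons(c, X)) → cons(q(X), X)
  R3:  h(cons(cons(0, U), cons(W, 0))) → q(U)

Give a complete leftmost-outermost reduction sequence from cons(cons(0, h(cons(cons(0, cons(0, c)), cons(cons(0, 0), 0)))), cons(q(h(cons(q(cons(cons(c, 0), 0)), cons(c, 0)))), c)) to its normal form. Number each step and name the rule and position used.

1. cons(cons(0, h(cons(cons(0, cons(0, c)), cons(cons(0, 0), 0)))), cons(q(h(cons(q(cons(cons(c, 0), 0)), cons(c, 0)))), c))  →  cons(cons(0, q(cons(0, c))), cons(q(h(cons(q(cons(cons(c, 0), 0)), cons(c, 0)))), c))   [R3 at 1.2]
2. cons(cons(0, q(cons(0, c))), cons(q(h(cons(q(cons(cons(c, 0), 0)), cons(c, 0)))), c))  →  cons(cons(0, cons(c, 0)), cons(q(h(cons(q(cons(cons(c, 0), 0)), cons(c, 0)))), c))   [R1 at 1.2]
3. cons(cons(0, cons(c, 0)), cons(q(h(cons(q(cons(cons(c, 0), 0)), cons(c, 0)))), c))  →  cons(cons(0, cons(c, 0)), cons(q(h(cons(cons(0, cons(c, 0)), cons(c, 0)))), c))   [R1 at 2.1.1.1.1]
4. cons(cons(0, cons(c, 0)), cons(q(h(cons(cons(0, cons(c, 0)), cons(c, 0)))), c))  →  cons(cons(0, cons(c, 0)), cons(q(q(cons(c, 0))), c))   [R3 at 2.1.1]
5. cons(cons(0, cons(c, 0)), cons(q(q(cons(c, 0))), c))  →  cons(cons(0, cons(c, 0)), cons(q(cons(0, c)), c))   [R1 at 2.1.1]
6. cons(cons(0, cons(c, 0)), cons(q(cons(0, c)), c))  →  cons(cons(0, cons(c, 0)), cons(cons(c, 0), c))   [R1 at 2.1]

cons(cons(0, cons(c, 0)), cons(cons(c, 0), c))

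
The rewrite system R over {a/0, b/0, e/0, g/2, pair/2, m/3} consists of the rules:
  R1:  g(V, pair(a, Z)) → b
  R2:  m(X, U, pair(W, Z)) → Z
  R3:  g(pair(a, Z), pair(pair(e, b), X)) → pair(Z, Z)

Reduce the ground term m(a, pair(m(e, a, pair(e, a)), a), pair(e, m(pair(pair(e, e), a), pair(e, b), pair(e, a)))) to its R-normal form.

a

1. m(a, pair(m(e, a, pair(e, a)), a), pair(e, m(pair(pair(e, e), a), pair(e, b), pair(e, a))))  →  m(pair(pair(e, e), a), pair(e, b), pair(e, a))   [R2 at ε]
2. m(pair(pair(e, e), a), pair(e, b), pair(e, a))  →  a   [R2 at ε]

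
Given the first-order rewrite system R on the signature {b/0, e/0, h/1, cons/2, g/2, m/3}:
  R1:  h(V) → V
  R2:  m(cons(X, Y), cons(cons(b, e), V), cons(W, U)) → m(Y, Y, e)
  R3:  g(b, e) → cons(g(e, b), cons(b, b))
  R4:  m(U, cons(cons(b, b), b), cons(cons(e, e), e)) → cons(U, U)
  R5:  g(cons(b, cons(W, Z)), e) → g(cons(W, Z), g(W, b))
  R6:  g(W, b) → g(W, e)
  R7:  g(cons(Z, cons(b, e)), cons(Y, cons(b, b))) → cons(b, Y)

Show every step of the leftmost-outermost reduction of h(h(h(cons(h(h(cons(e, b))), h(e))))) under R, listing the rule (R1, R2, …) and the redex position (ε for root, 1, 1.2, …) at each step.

1. h(h(h(cons(h(h(cons(e, b))), h(e)))))  →  h(h(cons(h(h(cons(e, b))), h(e))))   [R1 at ε]
2. h(h(cons(h(h(cons(e, b))), h(e))))  →  h(cons(h(h(cons(e, b))), h(e)))   [R1 at ε]
3. h(cons(h(h(cons(e, b))), h(e)))  →  cons(h(h(cons(e, b))), h(e))   [R1 at ε]
4. cons(h(h(cons(e, b))), h(e))  →  cons(h(cons(e, b)), h(e))   [R1 at 1]
5. cons(h(cons(e, b)), h(e))  →  cons(cons(e, b), h(e))   [R1 at 1]
6. cons(cons(e, b), h(e))  →  cons(cons(e, b), e)   [R1 at 2]

cons(cons(e, b), e)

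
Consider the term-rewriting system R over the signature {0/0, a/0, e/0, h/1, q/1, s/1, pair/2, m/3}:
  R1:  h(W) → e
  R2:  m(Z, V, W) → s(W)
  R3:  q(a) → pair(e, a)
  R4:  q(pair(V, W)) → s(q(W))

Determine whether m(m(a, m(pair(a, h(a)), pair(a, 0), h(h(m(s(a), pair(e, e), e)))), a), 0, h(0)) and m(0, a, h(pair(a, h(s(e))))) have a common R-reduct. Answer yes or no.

yes — NF(t₁) = s(e), NF(t₂) = s(e)

Reduce t₁ = m(m(a, m(pair(a, h(a)), pair(a, 0), h(h(m(s(a), pair(e, e), e)))), a), 0, h(0)):
1. m(m(a, m(pair(a, h(a)), pair(a, 0), h(h(m(s(a), pair(e, e), e)))), a), 0, h(0))  →  s(h(0))   [R2 at ε]
2. s(h(0))  →  s(e)   [R1 at 1]

Reduce t₂ = m(0, a, h(pair(a, h(s(e))))):
1. m(0, a, h(pair(a, h(s(e)))))  →  s(h(pair(a, h(s(e)))))   [R2 at ε]
2. s(h(pair(a, h(s(e)))))  →  s(e)   [R1 at 1]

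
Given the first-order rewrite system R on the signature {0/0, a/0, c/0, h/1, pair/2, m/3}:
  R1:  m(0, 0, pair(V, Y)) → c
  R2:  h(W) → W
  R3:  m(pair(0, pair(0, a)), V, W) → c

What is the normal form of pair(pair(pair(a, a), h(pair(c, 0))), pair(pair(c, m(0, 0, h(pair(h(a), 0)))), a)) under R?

pair(pair(pair(a, a), pair(c, 0)), pair(pair(c, c), a))

1. pair(pair(pair(a, a), h(pair(c, 0))), pair(pair(c, m(0, 0, h(pair(h(a), 0)))), a))  →  pair(pair(pair(a, a), pair(c, 0)), pair(pair(c, m(0, 0, h(pair(h(a), 0)))), a))   [R2 at 1.2]
2. pair(pair(pair(a, a), pair(c, 0)), pair(pair(c, m(0, 0, h(pair(h(a), 0)))), a))  →  pair(pair(pair(a, a), pair(c, 0)), pair(pair(c, m(0, 0, pair(h(a), 0))), a))   [R2 at 2.1.2.3]
3. pair(pair(pair(a, a), pair(c, 0)), pair(pair(c, m(0, 0, pair(h(a), 0))), a))  →  pair(pair(pair(a, a), pair(c, 0)), pair(pair(c, c), a))   [R1 at 2.1.2]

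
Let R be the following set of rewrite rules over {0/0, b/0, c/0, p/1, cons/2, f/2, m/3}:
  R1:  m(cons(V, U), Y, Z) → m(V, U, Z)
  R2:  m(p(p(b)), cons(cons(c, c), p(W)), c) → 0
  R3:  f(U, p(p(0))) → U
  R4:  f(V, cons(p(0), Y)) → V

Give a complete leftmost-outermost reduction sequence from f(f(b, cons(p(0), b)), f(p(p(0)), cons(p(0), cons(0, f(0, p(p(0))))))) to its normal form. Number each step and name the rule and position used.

1. f(f(b, cons(p(0), b)), f(p(p(0)), cons(p(0), cons(0, f(0, p(p(0)))))))  →  f(b, f(p(p(0)), cons(p(0), cons(0, f(0, p(p(0)))))))   [R4 at 1]
2. f(b, f(p(p(0)), cons(p(0), cons(0, f(0, p(p(0)))))))  →  f(b, p(p(0)))   [R4 at 2]
3. f(b, p(p(0)))  →  b   [R3 at ε]

b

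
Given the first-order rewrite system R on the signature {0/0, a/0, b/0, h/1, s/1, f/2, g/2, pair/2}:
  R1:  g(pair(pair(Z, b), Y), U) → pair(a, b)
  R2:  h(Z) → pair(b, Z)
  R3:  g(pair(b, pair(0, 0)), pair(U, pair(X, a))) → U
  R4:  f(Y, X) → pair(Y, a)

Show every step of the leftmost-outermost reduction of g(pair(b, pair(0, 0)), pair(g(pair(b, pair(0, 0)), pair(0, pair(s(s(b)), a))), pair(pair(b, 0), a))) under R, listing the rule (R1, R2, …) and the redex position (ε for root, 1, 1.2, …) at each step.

1. g(pair(b, pair(0, 0)), pair(g(pair(b, pair(0, 0)), pair(0, pair(s(s(b)), a))), pair(pair(b, 0), a)))  →  g(pair(b, pair(0, 0)), pair(0, pair(s(s(b)), a)))   [R3 at ε]
2. g(pair(b, pair(0, 0)), pair(0, pair(s(s(b)), a)))  →  0   [R3 at ε]

0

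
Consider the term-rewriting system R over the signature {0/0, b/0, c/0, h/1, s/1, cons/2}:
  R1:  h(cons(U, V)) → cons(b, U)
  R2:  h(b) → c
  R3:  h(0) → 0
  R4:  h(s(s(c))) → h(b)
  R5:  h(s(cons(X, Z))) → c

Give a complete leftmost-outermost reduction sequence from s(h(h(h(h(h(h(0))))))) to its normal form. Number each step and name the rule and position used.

s(0)

1. s(h(h(h(h(h(h(0)))))))  →  s(h(h(h(h(h(0))))))   [R3 at 1.1.1.1.1.1]
2. s(h(h(h(h(h(0))))))  →  s(h(h(h(h(0)))))   [R3 at 1.1.1.1.1]
3. s(h(h(h(h(0)))))  →  s(h(h(h(0))))   [R3 at 1.1.1.1]
4. s(h(h(h(0))))  →  s(h(h(0)))   [R3 at 1.1.1]
5. s(h(h(0)))  →  s(h(0))   [R3 at 1.1]
6. s(h(0))  →  s(0)   [R3 at 1]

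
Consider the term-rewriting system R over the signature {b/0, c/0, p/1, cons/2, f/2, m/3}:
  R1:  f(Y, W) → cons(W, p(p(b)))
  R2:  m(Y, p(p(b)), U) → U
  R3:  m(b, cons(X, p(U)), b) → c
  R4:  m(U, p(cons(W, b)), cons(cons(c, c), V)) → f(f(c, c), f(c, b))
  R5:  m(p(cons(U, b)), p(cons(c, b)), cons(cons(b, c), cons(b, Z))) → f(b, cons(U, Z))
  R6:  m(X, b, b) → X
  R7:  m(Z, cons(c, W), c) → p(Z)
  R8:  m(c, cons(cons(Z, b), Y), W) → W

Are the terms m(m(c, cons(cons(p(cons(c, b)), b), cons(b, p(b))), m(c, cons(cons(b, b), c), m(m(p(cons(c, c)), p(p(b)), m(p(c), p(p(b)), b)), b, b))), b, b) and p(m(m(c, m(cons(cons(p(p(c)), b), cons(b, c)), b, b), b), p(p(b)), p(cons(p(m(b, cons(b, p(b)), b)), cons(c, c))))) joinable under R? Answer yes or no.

no — NF(t₁) = b, NF(t₂) = p(p(cons(p(c), cons(c, c))))

Reduce t₁ = m(m(c, cons(cons(p(cons(c, b)), b), cons(b, p(b))), m(c, cons(cons(b, b), c), m(m(p(cons(c, c)), p(p(b)), m(p(c), p(p(b)), b)), b, b))), b, b):
1. m(m(c, cons(cons(p(cons(c, b)), b), cons(b, p(b))), m(c, cons(cons(b, b), c), m(m(p(cons(c, c)), p(p(b)), m(p(c), p(p(b)), b)), b, b))), b, b)  →  m(c, cons(cons(p(cons(c, b)), b), cons(b, p(b))), m(c, cons(cons(b, b), c), m(m(p(cons(c, c)), p(p(b)), m(p(c), p(p(b)), b)), b, b)))   [R6 at ε]
2. m(c, cons(cons(p(cons(c, b)), b), cons(b, p(b))), m(c, cons(cons(b, b), c), m(m(p(cons(c, c)), p(p(b)), m(p(c), p(p(b)), b)), b, b)))  →  m(c, cons(cons(b, b), c), m(m(p(cons(c, c)), p(p(b)), m(p(c), p(p(b)), b)), b, b))   [R8 at ε]
3. m(c, cons(cons(b, b), c), m(m(p(cons(c, c)), p(p(b)), m(p(c), p(p(b)), b)), b, b))  →  m(m(p(cons(c, c)), p(p(b)), m(p(c), p(p(b)), b)), b, b)   [R8 at ε]
4. m(m(p(cons(c, c)), p(p(b)), m(p(c), p(p(b)), b)), b, b)  →  m(p(cons(c, c)), p(p(b)), m(p(c), p(p(b)), b))   [R6 at ε]
5. m(p(cons(c, c)), p(p(b)), m(p(c), p(p(b)), b))  →  m(p(c), p(p(b)), b)   [R2 at ε]
6. m(p(c), p(p(b)), b)  →  b   [R2 at ε]

Reduce t₂ = p(m(m(c, m(cons(cons(p(p(c)), b), cons(b, c)), b, b), b), p(p(b)), p(cons(p(m(b, cons(b, p(b)), b)), cons(c, c))))):
1. p(m(m(c, m(cons(cons(p(p(c)), b), cons(b, c)), b, b), b), p(p(b)), p(cons(p(m(b, cons(b, p(b)), b)), cons(c, c)))))  →  p(p(cons(p(m(b, cons(b, p(b)), b)), cons(c, c))))   [R2 at 1]
2. p(p(cons(p(m(b, cons(b, p(b)), b)), cons(c, c))))  →  p(p(cons(p(c), cons(c, c))))   [R3 at 1.1.1.1]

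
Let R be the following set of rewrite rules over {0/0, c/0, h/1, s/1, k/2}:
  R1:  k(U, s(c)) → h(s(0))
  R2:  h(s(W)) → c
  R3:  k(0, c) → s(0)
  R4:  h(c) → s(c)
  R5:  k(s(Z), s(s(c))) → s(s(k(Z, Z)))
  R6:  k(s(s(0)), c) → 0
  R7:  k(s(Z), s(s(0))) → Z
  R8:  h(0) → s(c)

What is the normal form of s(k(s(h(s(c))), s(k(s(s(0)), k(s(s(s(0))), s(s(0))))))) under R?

s(c)

1. s(k(s(h(s(c))), s(k(s(s(0)), k(s(s(s(0))), s(s(0)))))))  →  s(k(s(c), s(k(s(s(0)), k(s(s(s(0))), s(s(0)))))))   [R2 at 1.1.1]
2. s(k(s(c), s(k(s(s(0)), k(s(s(s(0))), s(s(0)))))))  →  s(k(s(c), s(k(s(s(0)), s(s(0))))))   [R7 at 1.2.1.2]
3. s(k(s(c), s(k(s(s(0)), s(s(0))))))  →  s(k(s(c), s(s(0))))   [R7 at 1.2.1]
4. s(k(s(c), s(s(0))))  →  s(c)   [R7 at 1]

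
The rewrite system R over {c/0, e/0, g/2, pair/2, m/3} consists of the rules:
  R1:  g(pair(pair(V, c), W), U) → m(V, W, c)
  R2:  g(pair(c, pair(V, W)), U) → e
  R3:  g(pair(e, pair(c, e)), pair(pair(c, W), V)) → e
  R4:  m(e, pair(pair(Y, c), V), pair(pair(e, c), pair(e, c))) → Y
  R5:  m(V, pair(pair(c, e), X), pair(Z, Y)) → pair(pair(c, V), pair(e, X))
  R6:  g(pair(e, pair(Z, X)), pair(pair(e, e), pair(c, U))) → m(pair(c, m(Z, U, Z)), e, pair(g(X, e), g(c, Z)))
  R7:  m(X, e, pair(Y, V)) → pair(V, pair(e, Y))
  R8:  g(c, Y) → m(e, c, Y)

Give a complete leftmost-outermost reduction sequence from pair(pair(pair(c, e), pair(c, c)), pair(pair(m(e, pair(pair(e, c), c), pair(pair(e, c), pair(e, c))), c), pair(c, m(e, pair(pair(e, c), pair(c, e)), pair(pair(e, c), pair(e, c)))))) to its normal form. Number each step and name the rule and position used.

1. pair(pair(pair(c, e), pair(c, c)), pair(pair(m(e, pair(pair(e, c), c), pair(pair(e, c), pair(e, c))), c), pair(c, m(e, pair(pair(e, c), pair(c, e)), pair(pair(e, c), pair(e, c))))))  →  pair(pair(pair(c, e), pair(c, c)), pair(pair(e, c), pair(c, m(e, pair(pair(e, c), pair(c, e)), pair(pair(e, c), pair(e, c))))))   [R4 at 2.1.1]
2. pair(pair(pair(c, e), pair(c, c)), pair(pair(e, c), pair(c, m(e, pair(pair(e, c), pair(c, e)), pair(pair(e, c), pair(e, c))))))  →  pair(pair(pair(c, e), pair(c, c)), pair(pair(e, c), pair(c, e)))   [R4 at 2.2.2]

pair(pair(pair(c, e), pair(c, c)), pair(pair(e, c), pair(c, e)))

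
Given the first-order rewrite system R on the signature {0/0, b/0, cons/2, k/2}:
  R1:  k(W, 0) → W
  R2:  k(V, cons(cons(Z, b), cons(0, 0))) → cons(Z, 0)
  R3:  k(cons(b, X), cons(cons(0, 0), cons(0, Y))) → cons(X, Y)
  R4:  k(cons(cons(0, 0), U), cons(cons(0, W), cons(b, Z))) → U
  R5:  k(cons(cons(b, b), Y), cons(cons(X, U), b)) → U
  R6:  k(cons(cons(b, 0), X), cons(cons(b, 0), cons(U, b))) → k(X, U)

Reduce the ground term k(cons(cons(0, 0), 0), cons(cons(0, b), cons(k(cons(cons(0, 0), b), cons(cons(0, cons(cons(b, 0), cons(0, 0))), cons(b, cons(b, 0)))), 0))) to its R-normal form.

0

1. k(cons(cons(0, 0), 0), cons(cons(0, b), cons(k(cons(cons(0, 0), b), cons(cons(0, cons(cons(b, 0), cons(0, 0))), cons(b, cons(b, 0)))), 0)))  →  k(cons(cons(0, 0), 0), cons(cons(0, b), cons(b, 0)))   [R4 at 2.2.1]
2. k(cons(cons(0, 0), 0), cons(cons(0, b), cons(b, 0)))  →  0   [R4 at ε]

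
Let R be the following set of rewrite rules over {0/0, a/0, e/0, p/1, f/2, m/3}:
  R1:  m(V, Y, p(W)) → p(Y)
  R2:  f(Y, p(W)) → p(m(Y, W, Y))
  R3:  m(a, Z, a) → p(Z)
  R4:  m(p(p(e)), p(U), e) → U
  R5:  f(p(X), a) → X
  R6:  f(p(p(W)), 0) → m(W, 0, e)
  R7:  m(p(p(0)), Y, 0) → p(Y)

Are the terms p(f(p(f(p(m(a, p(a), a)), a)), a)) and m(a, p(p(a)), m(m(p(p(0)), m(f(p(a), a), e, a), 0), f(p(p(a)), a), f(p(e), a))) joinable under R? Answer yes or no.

yes — NF(t₁) = p(p(p(a))), NF(t₂) = p(p(p(a)))

Reduce t₁ = p(f(p(f(p(m(a, p(a), a)), a)), a)):
1. p(f(p(f(p(m(a, p(a), a)), a)), a))  →  p(f(p(m(a, p(a), a)), a))   [R5 at 1]
2. p(f(p(m(a, p(a), a)), a))  →  p(m(a, p(a), a))   [R5 at 1]
3. p(m(a, p(a), a))  →  p(p(p(a)))   [R3 at 1]

Reduce t₂ = m(a, p(p(a)), m(m(p(p(0)), m(f(p(a), a), e, a), 0), f(p(p(a)), a), f(p(e), a))):
1. m(a, p(p(a)), m(m(p(p(0)), m(f(p(a), a), e, a), 0), f(p(p(a)), a), f(p(e), a)))  →  m(a, p(p(a)), m(p(m(f(p(a), a), e, a)), f(p(p(a)), a), f(p(e), a)))   [R7 at 3.1]
2. m(a, p(p(a)), m(p(m(f(p(a), a), e, a)), f(p(p(a)), a), f(p(e), a)))  →  m(a, p(p(a)), m(p(m(a, e, a)), f(p(p(a)), a), f(p(e), a)))   [R5 at 3.1.1.1]
3. m(a, p(p(a)), m(p(m(a, e, a)), f(p(p(a)), a), f(p(e), a)))  →  m(a, p(p(a)), m(p(p(e)), f(p(p(a)), a), f(p(e), a)))   [R3 at 3.1.1]
4. m(a, p(p(a)), m(p(p(e)), f(p(p(a)), a), f(p(e), a)))  →  m(a, p(p(a)), m(p(p(e)), p(a), f(p(e), a)))   [R5 at 3.2]
5. m(a, p(p(a)), m(p(p(e)), p(a), f(p(e), a)))  →  m(a, p(p(a)), m(p(p(e)), p(a), e))   [R5 at 3.3]
6. m(a, p(p(a)), m(p(p(e)), p(a), e))  →  m(a, p(p(a)), a)   [R4 at 3]
7. m(a, p(p(a)), a)  →  p(p(p(a)))   [R3 at ε]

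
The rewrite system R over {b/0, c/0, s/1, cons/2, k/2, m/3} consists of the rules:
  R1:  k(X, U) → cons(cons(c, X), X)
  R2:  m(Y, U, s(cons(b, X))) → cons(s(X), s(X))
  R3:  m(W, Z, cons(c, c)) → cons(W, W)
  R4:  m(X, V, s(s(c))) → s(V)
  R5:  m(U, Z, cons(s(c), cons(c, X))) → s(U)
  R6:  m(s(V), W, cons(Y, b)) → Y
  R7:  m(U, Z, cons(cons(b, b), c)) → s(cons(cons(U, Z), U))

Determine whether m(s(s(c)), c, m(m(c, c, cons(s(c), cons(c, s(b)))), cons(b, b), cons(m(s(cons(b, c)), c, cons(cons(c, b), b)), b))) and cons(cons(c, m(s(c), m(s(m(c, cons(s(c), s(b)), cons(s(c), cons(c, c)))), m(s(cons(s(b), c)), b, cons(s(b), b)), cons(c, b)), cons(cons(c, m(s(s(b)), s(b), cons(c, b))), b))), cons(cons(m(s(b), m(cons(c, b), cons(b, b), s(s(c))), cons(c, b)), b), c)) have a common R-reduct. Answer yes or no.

no — NF(t₁) = c, NF(t₂) = cons(cons(c, cons(c, c)), cons(cons(c, b), c))

Reduce t₁ = m(s(s(c)), c, m(m(c, c, cons(s(c), cons(c, s(b)))), cons(b, b), cons(m(s(cons(b, c)), c, cons(cons(c, b), b)), b))):
1. m(s(s(c)), c, m(m(c, c, cons(s(c), cons(c, s(b)))), cons(b, b), cons(m(s(cons(b, c)), c, cons(cons(c, b), b)), b)))  →  m(s(s(c)), c, m(s(c), cons(b, b), cons(m(s(cons(b, c)), c, cons(cons(c, b), b)), b)))   [R5 at 3.1]
2. m(s(s(c)), c, m(s(c), cons(b, b), cons(m(s(cons(b, c)), c, cons(cons(c, b), b)), b)))  →  m(s(s(c)), c, m(s(cons(b, c)), c, cons(cons(c, b), b)))   [R6 at 3]
3. m(s(s(c)), c, m(s(cons(b, c)), c, cons(cons(c, b), b)))  →  m(s(s(c)), c, cons(c, b))   [R6 at 3]
4. m(s(s(c)), c, cons(c, b))  →  c   [R6 at ε]

Reduce t₂ = cons(cons(c, m(s(c), m(s(m(c, cons(s(c), s(b)), cons(s(c), cons(c, c)))), m(s(cons(s(b), c)), b, cons(s(b), b)), cons(c, b)), cons(cons(c, m(s(s(b)), s(b), cons(c, b))), b))), cons(cons(m(s(b), m(cons(c, b), cons(b, b), s(s(c))), cons(c, b)), b), c)):
1. cons(cons(c, m(s(c), m(s(m(c, cons(s(c), s(b)), cons(s(c), cons(c, c)))), m(s(cons(s(b), c)), b, cons(s(b), b)), cons(c, b)), cons(cons(c, m(s(s(b)), s(b), cons(c, b))), b))), cons(cons(m(s(b), m(cons(c, b), cons(b, b), s(s(c))), cons(c, b)), b), c))  →  cons(cons(c, cons(c, m(s(s(b)), s(b), cons(c, b)))), cons(cons(m(s(b), m(cons(c, b), cons(b, b), s(s(c))), cons(c, b)), b), c))   [R6 at 1.2]
2. cons(cons(c, cons(c, m(s(s(b)), s(b), cons(c, b)))), cons(cons(m(s(b), m(cons(c, b), cons(b, b), s(s(c))), cons(c, b)), b), c))  →  cons(cons(c, cons(c, c)), cons(cons(m(s(b), m(cons(c, b), cons(b, b), s(s(c))), cons(c, b)), b), c))   [R6 at 1.2.2]
3. cons(cons(c, cons(c, c)), cons(cons(m(s(b), m(cons(c, b), cons(b, b), s(s(c))), cons(c, b)), b), c))  →  cons(cons(c, cons(c, c)), cons(cons(c, b), c))   [R6 at 2.1.1]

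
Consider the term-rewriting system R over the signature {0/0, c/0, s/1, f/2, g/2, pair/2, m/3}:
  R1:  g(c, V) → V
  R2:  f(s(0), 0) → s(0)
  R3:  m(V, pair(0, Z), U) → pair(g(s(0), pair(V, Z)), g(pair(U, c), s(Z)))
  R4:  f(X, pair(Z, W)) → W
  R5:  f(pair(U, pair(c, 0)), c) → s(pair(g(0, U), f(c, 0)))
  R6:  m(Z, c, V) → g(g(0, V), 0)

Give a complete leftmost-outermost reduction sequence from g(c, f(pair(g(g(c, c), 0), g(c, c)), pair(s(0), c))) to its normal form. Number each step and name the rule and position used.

c

1. g(c, f(pair(g(g(c, c), 0), g(c, c)), pair(s(0), c)))  →  f(pair(g(g(c, c), 0), g(c, c)), pair(s(0), c))   [R1 at ε]
2. f(pair(g(g(c, c), 0), g(c, c)), pair(s(0), c))  →  c   [R4 at ε]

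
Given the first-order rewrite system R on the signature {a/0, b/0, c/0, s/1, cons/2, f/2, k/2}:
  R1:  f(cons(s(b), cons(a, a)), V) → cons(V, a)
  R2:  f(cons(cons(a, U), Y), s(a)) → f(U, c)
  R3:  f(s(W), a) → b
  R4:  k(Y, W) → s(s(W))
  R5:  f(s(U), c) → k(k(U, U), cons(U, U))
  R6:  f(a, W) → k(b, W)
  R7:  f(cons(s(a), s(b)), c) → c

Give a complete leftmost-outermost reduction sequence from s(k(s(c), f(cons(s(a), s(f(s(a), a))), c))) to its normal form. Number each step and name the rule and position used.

1. s(k(s(c), f(cons(s(a), s(f(s(a), a))), c)))  →  s(s(s(f(cons(s(a), s(f(s(a), a))), c))))   [R4 at 1]
2. s(s(s(f(cons(s(a), s(f(s(a), a))), c))))  →  s(s(s(f(cons(s(a), s(b)), c))))   [R3 at 1.1.1.1.2.1]
3. s(s(s(f(cons(s(a), s(b)), c))))  →  s(s(s(c)))   [R7 at 1.1.1]

s(s(s(c)))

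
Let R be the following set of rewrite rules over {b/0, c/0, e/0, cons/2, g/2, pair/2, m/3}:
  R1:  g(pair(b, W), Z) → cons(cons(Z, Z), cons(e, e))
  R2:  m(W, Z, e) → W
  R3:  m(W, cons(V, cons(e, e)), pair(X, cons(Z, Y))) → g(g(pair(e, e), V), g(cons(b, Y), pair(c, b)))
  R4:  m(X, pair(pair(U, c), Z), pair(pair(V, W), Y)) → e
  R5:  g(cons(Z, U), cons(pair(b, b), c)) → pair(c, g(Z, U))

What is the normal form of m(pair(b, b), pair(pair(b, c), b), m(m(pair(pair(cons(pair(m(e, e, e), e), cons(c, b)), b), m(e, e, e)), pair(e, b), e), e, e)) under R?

1. m(pair(b, b), pair(pair(b, c), b), m(m(pair(pair(cons(pair(m(e, e, e), e), cons(c, b)), b), m(e, e, e)), pair(e, b), e), e, e))  →  m(pair(b, b), pair(pair(b, c), b), m(pair(pair(cons(pair(m(e, e, e), e), cons(c, b)), b), m(e, e, e)), pair(e, b), e))   [R2 at 3]
2. m(pair(b, b), pair(pair(b, c), b), m(pair(pair(cons(pair(m(e, e, e), e), cons(c, b)), b), m(e, e, e)), pair(e, b), e))  →  m(pair(b, b), pair(pair(b, c), b), pair(pair(cons(pair(m(e, e, e), e), cons(c, b)), b), m(e, e, e)))   [R2 at 3]
3. m(pair(b, b), pair(pair(b, c), b), pair(pair(cons(pair(m(e, e, e), e), cons(c, b)), b), m(e, e, e)))  →  e   [R4 at ε]

e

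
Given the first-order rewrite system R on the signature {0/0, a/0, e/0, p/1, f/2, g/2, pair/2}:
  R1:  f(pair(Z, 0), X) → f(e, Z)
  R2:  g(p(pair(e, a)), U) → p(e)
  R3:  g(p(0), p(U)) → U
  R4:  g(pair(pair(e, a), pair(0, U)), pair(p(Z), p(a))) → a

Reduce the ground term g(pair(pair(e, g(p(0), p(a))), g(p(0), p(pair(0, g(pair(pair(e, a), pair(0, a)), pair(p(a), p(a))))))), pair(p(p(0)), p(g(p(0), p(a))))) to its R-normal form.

a

1. g(pair(pair(e, g(p(0), p(a))), g(p(0), p(pair(0, g(pair(pair(e, a), pair(0, a)), pair(p(a), p(a))))))), pair(p(p(0)), p(g(p(0), p(a)))))  →  g(pair(pair(e, a), g(p(0), p(pair(0, g(pair(pair(e, a), pair(0, a)), pair(p(a), p(a))))))), pair(p(p(0)), p(g(p(0), p(a)))))   [R3 at 1.1.2]
2. g(pair(pair(e, a), g(p(0), p(pair(0, g(pair(pair(e, a), pair(0, a)), pair(p(a), p(a))))))), pair(p(p(0)), p(g(p(0), p(a)))))  →  g(pair(pair(e, a), pair(0, g(pair(pair(e, a), pair(0, a)), pair(p(a), p(a))))), pair(p(p(0)), p(g(p(0), p(a)))))   [R3 at 1.2]
3. g(pair(pair(e, a), pair(0, g(pair(pair(e, a), pair(0, a)), pair(p(a), p(a))))), pair(p(p(0)), p(g(p(0), p(a)))))  →  g(pair(pair(e, a), pair(0, a)), pair(p(p(0)), p(g(p(0), p(a)))))   [R4 at 1.2.2]
4. g(pair(pair(e, a), pair(0, a)), pair(p(p(0)), p(g(p(0), p(a)))))  →  g(pair(pair(e, a), pair(0, a)), pair(p(p(0)), p(a)))   [R3 at 2.2.1]
5. g(pair(pair(e, a), pair(0, a)), pair(p(p(0)), p(a)))  →  a   [R4 at ε]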